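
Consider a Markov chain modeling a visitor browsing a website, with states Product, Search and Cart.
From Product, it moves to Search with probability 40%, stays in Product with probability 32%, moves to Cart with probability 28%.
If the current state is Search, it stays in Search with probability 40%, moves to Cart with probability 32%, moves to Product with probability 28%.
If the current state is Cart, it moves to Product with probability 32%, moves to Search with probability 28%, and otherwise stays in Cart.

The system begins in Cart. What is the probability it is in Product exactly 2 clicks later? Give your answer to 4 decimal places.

Sum over the intermediate state after 1 click:
P = P(Cart→Product)·P(Product→Product) + P(Cart→Search)·P(Search→Product) + P(Cart→Cart)·P(Cart→Product)
  = 0.32×0.32 + 0.28×0.28 + 0.4×0.32
  = 0.1024 + 0.0784 + 0.1280 = 0.3088

0.3088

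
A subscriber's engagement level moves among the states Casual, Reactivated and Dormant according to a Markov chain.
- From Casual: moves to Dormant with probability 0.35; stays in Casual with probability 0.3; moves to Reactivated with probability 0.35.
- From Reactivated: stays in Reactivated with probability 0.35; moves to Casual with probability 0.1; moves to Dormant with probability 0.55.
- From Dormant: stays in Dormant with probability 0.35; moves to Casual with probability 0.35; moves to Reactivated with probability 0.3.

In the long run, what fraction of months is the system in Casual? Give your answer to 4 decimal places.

0.2550

Let the stationary distribution be π with π = πP and π_1 + π_2 + π_3 = 1.
π_1 = 0.3·π_1 + 0.1·π_2 + 0.35·π_3
π_2 = 0.35·π_1 + 0.35·π_2 + 0.3·π_3
Solving with the normalization constraint gives π = (0.2550, 0.3292, 0.4158).
So the stationary probability of Casual is 0.2550.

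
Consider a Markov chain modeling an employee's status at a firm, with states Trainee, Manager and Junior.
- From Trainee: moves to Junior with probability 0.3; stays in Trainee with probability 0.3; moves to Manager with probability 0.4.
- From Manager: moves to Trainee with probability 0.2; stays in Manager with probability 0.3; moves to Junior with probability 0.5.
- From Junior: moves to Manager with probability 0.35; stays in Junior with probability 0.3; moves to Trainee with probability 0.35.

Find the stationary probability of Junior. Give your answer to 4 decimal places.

Let the stationary distribution be π with π = πP and π_1 + π_2 + π_3 = 1.
π_1 = 0.3·π_1 + 0.2·π_2 + 0.35·π_3
π_2 = 0.4·π_1 + 0.3·π_2 + 0.35·π_3
Solving with the normalization constraint gives π = (0.2838, 0.3468, 0.3694).
So the stationary probability of Junior is 0.3694.

0.3694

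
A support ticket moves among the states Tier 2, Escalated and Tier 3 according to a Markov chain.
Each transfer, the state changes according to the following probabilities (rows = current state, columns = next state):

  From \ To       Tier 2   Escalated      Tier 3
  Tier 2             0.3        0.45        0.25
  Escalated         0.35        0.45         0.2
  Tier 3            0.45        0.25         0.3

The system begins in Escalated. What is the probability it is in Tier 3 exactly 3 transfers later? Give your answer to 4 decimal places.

0.2414

Propagate the distribution vector 3 transfers from Escalated.
After 0 transfers: (0.0000, 1.0000, 0.0000)
After 1 transfer: (0.3500, 0.4500, 0.2000)
After 2 transfers: (0.3525, 0.4100, 0.2375)
After 3 transfers: (0.3561, 0.4025, 0.2414)
P(in Tier 3 after 3 transfers) = 0.2414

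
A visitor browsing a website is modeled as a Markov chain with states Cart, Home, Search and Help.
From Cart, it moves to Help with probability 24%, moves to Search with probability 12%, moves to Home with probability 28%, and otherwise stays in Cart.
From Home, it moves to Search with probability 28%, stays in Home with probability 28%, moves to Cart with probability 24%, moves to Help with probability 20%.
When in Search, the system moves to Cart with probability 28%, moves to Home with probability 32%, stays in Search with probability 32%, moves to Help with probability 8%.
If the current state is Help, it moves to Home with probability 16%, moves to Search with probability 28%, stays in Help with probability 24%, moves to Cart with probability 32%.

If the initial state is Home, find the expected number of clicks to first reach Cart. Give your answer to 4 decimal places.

3.7677

Let t(s) be the expected number of clicks to first reach Cart from state s, with t(Cart) = 0. Conditioning on the first click:
t(Home) = 1 + 0.28·t(Home) + 0.28·t(Search) + 0.2·t(Help)
t(Search) = 1 + 0.32·t(Home) + 0.32·t(Search) + 0.08·t(Help)
t(Help) = 1 + 0.16·t(Home) + 0.28·t(Search) + 0.24·t(Help)
Solving: t(Home) = 3.7677, t(Search) = 3.6499, t(Help) = 3.4537.
Expected clicks from Home to Cart: 3.7677.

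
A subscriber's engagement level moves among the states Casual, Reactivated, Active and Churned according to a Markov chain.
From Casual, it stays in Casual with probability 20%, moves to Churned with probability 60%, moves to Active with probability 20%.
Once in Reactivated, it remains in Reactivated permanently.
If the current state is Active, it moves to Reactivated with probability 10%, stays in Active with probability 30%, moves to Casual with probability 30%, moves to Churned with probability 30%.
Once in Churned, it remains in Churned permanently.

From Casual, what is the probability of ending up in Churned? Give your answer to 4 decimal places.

0.9600

Let h(s) be the probability of absorption at Churned starting from transient state s. Then h(Churned) = 1 and h(Reactivated) = 0. By first-step analysis:
h(Casual) = 0.2·h(Casual) + 0.2·h(Active) + 0.6·1
h(Active) = 0.3·h(Casual) + 0.1·0 + 0.3·h(Active) + 0.3·1
Solving: h(Casual) = 0.9600, h(Active) = 0.8400.
Starting from Casual, the probability is 0.9600.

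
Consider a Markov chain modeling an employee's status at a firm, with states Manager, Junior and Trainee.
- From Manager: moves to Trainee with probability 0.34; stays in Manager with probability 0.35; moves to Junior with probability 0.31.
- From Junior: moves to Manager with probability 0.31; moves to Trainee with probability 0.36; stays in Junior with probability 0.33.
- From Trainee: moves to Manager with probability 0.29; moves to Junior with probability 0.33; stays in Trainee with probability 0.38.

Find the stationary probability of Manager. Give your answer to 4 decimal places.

Let the stationary distribution be π with π = πP and π_1 + π_2 + π_3 = 1.
π_1 = 0.35·π_1 + 0.31·π_2 + 0.29·π_3
π_2 = 0.31·π_1 + 0.33·π_2 + 0.33·π_3
Solving with the normalization constraint gives π = (0.3154, 0.3237, 0.3609).
So the stationary probability of Manager is 0.3154.

0.3154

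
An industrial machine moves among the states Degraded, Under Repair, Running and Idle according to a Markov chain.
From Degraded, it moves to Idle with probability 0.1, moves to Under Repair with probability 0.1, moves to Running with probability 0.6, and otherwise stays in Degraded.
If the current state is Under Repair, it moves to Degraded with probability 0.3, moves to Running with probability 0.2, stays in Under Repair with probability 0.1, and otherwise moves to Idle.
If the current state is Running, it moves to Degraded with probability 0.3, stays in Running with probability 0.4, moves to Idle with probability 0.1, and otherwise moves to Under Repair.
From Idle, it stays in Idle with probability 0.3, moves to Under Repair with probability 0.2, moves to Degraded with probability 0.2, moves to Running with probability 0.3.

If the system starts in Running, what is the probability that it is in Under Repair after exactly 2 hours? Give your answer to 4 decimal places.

0.1500

Propagate the distribution vector 2 hours from Running.
After 0 hours: (0.0000, 0.0000, 1.0000, 0.0000)
After 1 hour: (0.3000, 0.2000, 0.4000, 0.1000)
After 2 hours: (0.2600, 0.1500, 0.4100, 0.1800)
P(in Under Repair after 2 hours) = 0.1500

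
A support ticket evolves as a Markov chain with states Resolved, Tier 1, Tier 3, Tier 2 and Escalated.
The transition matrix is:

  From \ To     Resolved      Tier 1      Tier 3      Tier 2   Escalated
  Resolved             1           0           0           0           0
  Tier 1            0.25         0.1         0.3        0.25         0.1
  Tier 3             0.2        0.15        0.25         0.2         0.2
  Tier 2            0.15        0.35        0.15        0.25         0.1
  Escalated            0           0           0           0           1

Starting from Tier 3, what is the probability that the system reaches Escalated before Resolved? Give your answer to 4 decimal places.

0.4459

Let h(s) be the probability of absorption at Escalated starting from transient state s. Then h(Escalated) = 1 and h(Resolved) = 0. By first-step analysis:
h(Tier 1) = 0.25·0 + 0.1·h(Tier 1) + 0.3·h(Tier 3) + 0.25·h(Tier 2) + 0.1·1
h(Tier 3) = 0.2·0 + 0.15·h(Tier 1) + 0.25·h(Tier 3) + 0.2·h(Tier 2) + 0.2·1
h(Tier 2) = 0.15·0 + 0.35·h(Tier 1) + 0.15·h(Tier 3) + 0.25·h(Tier 2) + 0.1·1
Solving: h(Tier 1) = 0.3694, h(Tier 3) = 0.4459, h(Tier 2) = 0.3949.
Starting from Tier 3, the probability is 0.4459.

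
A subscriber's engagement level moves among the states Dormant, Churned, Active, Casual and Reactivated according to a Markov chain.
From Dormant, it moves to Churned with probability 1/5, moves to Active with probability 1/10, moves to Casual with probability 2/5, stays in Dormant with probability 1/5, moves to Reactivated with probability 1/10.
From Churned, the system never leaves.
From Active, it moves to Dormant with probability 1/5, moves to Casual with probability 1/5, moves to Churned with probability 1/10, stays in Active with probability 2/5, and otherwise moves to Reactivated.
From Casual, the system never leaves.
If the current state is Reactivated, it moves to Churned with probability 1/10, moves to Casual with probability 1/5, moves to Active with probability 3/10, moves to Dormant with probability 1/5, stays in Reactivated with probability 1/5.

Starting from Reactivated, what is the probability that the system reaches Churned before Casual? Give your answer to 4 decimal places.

Let h(s) be the probability of absorption at Churned starting from transient state s. Then h(Churned) = 1 and h(Casual) = 0. By first-step analysis:
h(Dormant) = 0.2·h(Dormant) + 0.2·1 + 0.1·h(Active) + 0.4·0 + 0.1·h(Reactivated)
h(Active) = 0.2·h(Dormant) + 0.1·1 + 0.4·h(Active) + 0.2·0 + 0.1·h(Reactivated)
h(Reactivated) = 0.2·h(Dormant) + 0.1·1 + 0.3·h(Active) + 0.2·0 + 0.2·h(Reactivated)
Solving: h(Dormant) = 0.3333, h(Active) = 0.3333, h(Reactivated) = 0.3333.
Starting from Reactivated, the probability is 0.3333.

0.3333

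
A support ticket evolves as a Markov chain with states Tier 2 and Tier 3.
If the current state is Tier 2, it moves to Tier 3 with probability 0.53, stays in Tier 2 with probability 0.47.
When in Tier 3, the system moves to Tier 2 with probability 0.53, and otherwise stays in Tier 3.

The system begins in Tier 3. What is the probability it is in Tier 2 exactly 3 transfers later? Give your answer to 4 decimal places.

Propagate the distribution vector 3 transfers from Tier 3.
After 0 transfers: (0.0000, 1.0000)
After 1 transfer: (0.5300, 0.4700)
After 2 transfers: (0.4982, 0.5018)
After 3 transfers: (0.5001, 0.4999)
P(in Tier 2 after 3 transfers) = 0.5001

0.5001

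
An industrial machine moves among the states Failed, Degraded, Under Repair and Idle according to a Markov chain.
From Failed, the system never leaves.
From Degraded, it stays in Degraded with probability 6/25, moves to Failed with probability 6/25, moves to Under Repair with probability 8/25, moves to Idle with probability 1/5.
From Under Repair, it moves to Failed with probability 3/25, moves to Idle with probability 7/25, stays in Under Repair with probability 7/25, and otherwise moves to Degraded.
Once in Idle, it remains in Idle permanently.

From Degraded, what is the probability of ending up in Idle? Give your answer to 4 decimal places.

Let h(s) be the probability of absorption at Idle starting from transient state s. Then h(Idle) = 1 and h(Failed) = 0. By first-step analysis:
h(Degraded) = 0.24·0 + 0.24·h(Degraded) + 0.32·h(Under Repair) + 0.2·1
h(Under Repair) = 0.12·0 + 0.32·h(Degraded) + 0.28·h(Under Repair) + 0.28·1
Solving: h(Degraded) = 0.5252, h(Under Repair) = 0.6223.
Starting from Degraded, the probability is 0.5252.

0.5252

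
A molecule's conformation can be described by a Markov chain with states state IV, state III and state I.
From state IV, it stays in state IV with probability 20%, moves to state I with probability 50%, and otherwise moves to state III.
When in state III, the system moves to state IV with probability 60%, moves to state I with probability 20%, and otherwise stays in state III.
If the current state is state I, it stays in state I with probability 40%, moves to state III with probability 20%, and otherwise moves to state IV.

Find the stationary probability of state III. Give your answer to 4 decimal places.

0.2373

Let the stationary distribution be π with π = πP and π_1 + π_2 + π_3 = 1.
π_1 = 0.2·π_1 + 0.6·π_2 + 0.4·π_3
π_2 = 0.3·π_1 + 0.2·π_2 + 0.2·π_3
Solving with the normalization constraint gives π = (0.3729, 0.2373, 0.3898).
So the stationary probability of state III is 0.2373.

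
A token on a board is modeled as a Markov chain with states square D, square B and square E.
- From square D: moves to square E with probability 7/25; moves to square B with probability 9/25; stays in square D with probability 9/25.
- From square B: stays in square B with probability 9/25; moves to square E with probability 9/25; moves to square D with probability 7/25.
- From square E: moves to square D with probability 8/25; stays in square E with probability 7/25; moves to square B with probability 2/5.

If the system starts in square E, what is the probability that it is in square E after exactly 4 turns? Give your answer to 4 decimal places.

Propagate the distribution vector 4 turns from square E.
After 0 turns: (0.0000, 0.0000, 1.0000)
After 1 turn: (0.3200, 0.4000, 0.2800)
After 2 turns: (0.3168, 0.3712, 0.3120)
After 3 turns: (0.3178, 0.3725, 0.3097)
After 4 turns: (0.3178, 0.3724, 0.3098)
P(in square E after 4 turns) = 0.3098

0.3098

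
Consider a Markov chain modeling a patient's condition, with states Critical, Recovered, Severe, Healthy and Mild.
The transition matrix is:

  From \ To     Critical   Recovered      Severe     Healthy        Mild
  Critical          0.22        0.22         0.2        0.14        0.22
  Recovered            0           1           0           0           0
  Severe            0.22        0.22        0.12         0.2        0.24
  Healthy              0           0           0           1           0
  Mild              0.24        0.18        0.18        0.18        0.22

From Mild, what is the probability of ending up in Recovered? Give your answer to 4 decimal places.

0.5297

Let h(s) be the probability of absorption at Recovered starting from transient state s. Then h(Recovered) = 1 and h(Healthy) = 0. By first-step analysis:
h(Critical) = 0.22·h(Critical) + 0.22·1 + 0.2·h(Severe) + 0.14·0 + 0.22·h(Mild)
h(Severe) = 0.22·h(Critical) + 0.22·1 + 0.12·h(Severe) + 0.2·0 + 0.24·h(Mild)
h(Mild) = 0.24·h(Critical) + 0.18·1 + 0.18·h(Severe) + 0.18·0 + 0.22·h(Mild)
Solving: h(Critical) = 0.5691, h(Severe) = 0.5367, h(Mild) = 0.5297.
Starting from Mild, the probability is 0.5297.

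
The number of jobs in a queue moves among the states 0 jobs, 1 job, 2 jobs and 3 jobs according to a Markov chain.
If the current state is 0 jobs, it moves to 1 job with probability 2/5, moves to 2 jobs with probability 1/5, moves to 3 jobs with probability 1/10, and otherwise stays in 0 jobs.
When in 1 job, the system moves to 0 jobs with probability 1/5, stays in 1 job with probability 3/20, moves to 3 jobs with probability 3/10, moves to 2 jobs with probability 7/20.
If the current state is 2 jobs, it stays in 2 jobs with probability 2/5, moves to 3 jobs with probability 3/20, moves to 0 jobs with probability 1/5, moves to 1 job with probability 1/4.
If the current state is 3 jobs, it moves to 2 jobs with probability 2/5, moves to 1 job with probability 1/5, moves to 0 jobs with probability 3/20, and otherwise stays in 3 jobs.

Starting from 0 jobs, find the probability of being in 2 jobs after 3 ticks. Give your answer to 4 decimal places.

0.3425

Propagate the distribution vector 3 ticks from 0 jobs.
After 0 ticks: (1.0000, 0.0000, 0.0000, 0.0000)
After 1 tick: (0.3000, 0.4000, 0.2000, 0.1000)
After 2 ticks: (0.2250, 0.2500, 0.3200, 0.2050)
After 3 ticks: (0.2123, 0.2485, 0.3425, 0.1968)
P(in 2 jobs after 3 ticks) = 0.3425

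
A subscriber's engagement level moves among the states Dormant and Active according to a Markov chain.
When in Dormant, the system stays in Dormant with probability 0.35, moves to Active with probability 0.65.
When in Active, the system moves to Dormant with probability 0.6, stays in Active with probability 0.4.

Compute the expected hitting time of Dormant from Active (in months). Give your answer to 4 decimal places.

1.6667

Let t(s) be the expected number of months to first reach Dormant from state s, with t(Dormant) = 0. Conditioning on the first month:
t(Active) = 1 + 0.4·t(Active)
Solving: t(Active) = 1.6667.
Expected months from Active to Dormant: 1.6667.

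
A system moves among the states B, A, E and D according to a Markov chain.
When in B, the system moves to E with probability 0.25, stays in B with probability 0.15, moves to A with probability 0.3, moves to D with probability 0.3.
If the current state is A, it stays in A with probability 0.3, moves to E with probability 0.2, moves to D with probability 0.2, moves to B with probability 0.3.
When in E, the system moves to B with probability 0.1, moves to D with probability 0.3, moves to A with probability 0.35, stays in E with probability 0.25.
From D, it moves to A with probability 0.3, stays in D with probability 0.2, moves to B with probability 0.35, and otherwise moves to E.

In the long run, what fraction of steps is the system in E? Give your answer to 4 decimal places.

0.2100

Let the stationary distribution be π with π = πP and π_1 + π_2 + π_3 + π_4 = 1.
π_1 = 0.15·π_1 + 0.3·π_2 + 0.1·π_3 + 0.35·π_4
π_2 = 0.3·π_1 + 0.3·π_2 + 0.35·π_3 + 0.3·π_4
π_3 = 0.25·π_1 + 0.2·π_2 + 0.25·π_3 + 0.15·π_4
Solving with the normalization constraint gives π = (0.2350, 0.3105, 0.2100, 0.2445).
So the stationary probability of E is 0.2100.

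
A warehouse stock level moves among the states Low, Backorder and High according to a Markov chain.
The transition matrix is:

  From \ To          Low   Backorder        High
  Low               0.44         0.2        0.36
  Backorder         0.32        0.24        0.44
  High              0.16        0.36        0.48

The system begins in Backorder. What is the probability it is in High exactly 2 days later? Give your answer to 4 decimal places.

Sum over the intermediate state after 1 day:
P = P(Backorder→Low)·P(Low→High) + P(Backorder→Backorder)·P(Backorder→High) + P(Backorder→High)·P(High→High)
  = 0.32×0.36 + 0.24×0.44 + 0.44×0.48
  = 0.1152 + 0.1056 + 0.2112 = 0.4320

0.4320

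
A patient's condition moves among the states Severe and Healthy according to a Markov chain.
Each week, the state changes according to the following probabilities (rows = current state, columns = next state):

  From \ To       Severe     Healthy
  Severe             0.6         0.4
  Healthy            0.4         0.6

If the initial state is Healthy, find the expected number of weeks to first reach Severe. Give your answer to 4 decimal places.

Let t(s) be the expected number of weeks to first reach Severe from state s, with t(Severe) = 0. Conditioning on the first week:
t(Healthy) = 1 + 0.6·t(Healthy)
Solving: t(Healthy) = 2.5000.
Expected weeks from Healthy to Severe: 2.5000.

2.5000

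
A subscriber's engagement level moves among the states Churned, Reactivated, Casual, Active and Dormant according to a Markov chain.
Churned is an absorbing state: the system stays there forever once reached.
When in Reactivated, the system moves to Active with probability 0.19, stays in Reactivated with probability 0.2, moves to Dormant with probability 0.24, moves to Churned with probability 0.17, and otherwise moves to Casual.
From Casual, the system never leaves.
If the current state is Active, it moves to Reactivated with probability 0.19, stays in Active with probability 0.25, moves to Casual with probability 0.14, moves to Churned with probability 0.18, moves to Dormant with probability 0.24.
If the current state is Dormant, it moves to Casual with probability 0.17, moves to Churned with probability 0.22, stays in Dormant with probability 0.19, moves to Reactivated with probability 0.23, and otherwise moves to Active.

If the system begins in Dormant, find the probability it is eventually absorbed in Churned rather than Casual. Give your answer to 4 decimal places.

Let h(s) be the probability of absorption at Churned starting from transient state s. Then h(Churned) = 1 and h(Casual) = 0. By first-step analysis:
h(Reactivated) = 0.17·1 + 0.2·h(Reactivated) + 0.2·0 + 0.19·h(Active) + 0.24·h(Dormant)
h(Active) = 0.18·1 + 0.19·h(Reactivated) + 0.14·0 + 0.25·h(Active) + 0.24·h(Dormant)
h(Dormant) = 0.22·1 + 0.23·h(Reactivated) + 0.17·0 + 0.19·h(Active) + 0.19·h(Dormant)
Solving: h(Reactivated) = 0.5033, h(Active) = 0.5408, h(Dormant) = 0.5414.
Starting from Dormant, the probability is 0.5414.

0.5414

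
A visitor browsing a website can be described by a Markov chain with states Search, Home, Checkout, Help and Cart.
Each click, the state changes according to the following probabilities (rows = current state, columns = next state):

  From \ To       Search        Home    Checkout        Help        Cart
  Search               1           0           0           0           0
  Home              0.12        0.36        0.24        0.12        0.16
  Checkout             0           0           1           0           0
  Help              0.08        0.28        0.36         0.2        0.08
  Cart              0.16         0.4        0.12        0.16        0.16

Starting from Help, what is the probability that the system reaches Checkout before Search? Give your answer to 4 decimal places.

Let h(s) be the probability of absorption at Checkout starting from transient state s. Then h(Checkout) = 1 and h(Search) = 0. By first-step analysis:
h(Home) = 0.12·0 + 0.36·h(Home) + 0.24·1 + 0.12·h(Help) + 0.16·h(Cart)
h(Help) = 0.08·0 + 0.28·h(Home) + 0.36·1 + 0.2·h(Help) + 0.08·h(Cart)
h(Cart) = 0.16·0 + 0.4·h(Home) + 0.12·1 + 0.16·h(Help) + 0.16·h(Cart)
Solving: h(Home) = 0.6644, h(Help) = 0.7426, h(Cart) = 0.6007.
Starting from Help, the probability is 0.7426.

0.7426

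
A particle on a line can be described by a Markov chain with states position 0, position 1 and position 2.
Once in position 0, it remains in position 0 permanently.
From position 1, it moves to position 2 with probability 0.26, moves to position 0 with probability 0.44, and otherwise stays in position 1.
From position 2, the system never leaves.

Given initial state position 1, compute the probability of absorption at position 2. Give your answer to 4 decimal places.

0.3714

Let h(s) be the probability of absorption at position 2 starting from transient state s. Then h(position 2) = 1 and h(position 0) = 0. By first-step analysis:
h(position 1) = 0.44·0 + 0.3·h(position 1) + 0.26·1
Solving: h(position 1) = 0.3714.
Starting from position 1, the probability is 0.3714.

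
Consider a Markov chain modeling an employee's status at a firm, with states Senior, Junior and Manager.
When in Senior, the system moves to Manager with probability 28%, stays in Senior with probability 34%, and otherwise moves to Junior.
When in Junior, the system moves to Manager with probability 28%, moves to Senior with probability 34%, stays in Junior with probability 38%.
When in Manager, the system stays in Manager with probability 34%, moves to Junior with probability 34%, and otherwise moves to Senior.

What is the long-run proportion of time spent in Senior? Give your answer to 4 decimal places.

Let the stationary distribution be π with π = πP and π_1 + π_2 + π_3 = 1.
π_1 = 0.34·π_1 + 0.34·π_2 + 0.32·π_3
π_2 = 0.38·π_1 + 0.38·π_2 + 0.34·π_3
Solving with the normalization constraint gives π = (0.3340, 0.3681, 0.2979).
So the stationary probability of Senior is 0.3340.

0.3340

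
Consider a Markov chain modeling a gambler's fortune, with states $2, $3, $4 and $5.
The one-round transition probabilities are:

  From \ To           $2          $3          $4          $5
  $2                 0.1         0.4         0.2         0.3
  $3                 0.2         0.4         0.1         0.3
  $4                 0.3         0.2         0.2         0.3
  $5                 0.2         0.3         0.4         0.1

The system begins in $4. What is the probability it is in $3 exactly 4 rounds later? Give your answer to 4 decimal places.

Propagate the distribution vector 4 rounds from $4.
After 0 rounds: (0.0000, 0.0000, 1.0000, 0.0000)
After 1 round: (0.3000, 0.2000, 0.2000, 0.3000)
After 2 rounds: (0.1900, 0.3300, 0.2400, 0.2400)
After 3 rounds: (0.2050, 0.3280, 0.2150, 0.2520)
After 4 rounds: (0.2010, 0.3318, 0.2176, 0.2496)
P(in $3 after 4 rounds) = 0.3318

0.3318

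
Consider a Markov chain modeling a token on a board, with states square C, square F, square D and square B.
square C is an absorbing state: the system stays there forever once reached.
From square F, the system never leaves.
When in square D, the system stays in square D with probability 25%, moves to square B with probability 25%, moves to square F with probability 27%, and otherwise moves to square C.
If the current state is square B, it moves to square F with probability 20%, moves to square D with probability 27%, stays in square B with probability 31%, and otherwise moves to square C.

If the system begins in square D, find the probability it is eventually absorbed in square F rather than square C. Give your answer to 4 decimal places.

0.5251

Let h(s) be the probability of absorption at square F starting from transient state s. Then h(square F) = 1 and h(square C) = 0. By first-step analysis:
h(square D) = 0.23·0 + 0.27·1 + 0.25·h(square D) + 0.25·h(square B)
h(square B) = 0.22·0 + 0.2·1 + 0.27·h(square D) + 0.31·h(square B)
Solving: h(square D) = 0.5251, h(square B) = 0.4953.
Starting from square D, the probability is 0.5251.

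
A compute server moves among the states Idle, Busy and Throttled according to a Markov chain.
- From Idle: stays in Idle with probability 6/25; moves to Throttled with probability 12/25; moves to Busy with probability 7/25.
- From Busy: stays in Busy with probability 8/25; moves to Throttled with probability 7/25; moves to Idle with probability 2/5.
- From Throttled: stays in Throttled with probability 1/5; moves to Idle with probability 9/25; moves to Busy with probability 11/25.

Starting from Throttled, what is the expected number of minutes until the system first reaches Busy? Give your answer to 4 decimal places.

Let t(s) be the expected number of minutes to first reach Busy from state s, with t(Busy) = 0. Conditioning on the first minute:
t(Idle) = 1 + 0.24·t(Idle) + 0.48·t(Throttled)
t(Throttled) = 1 + 0.36·t(Idle) + 0.2·t(Throttled)
Solving: t(Idle) = 2.9412, t(Throttled) = 2.5735.
Expected minutes from Throttled to Busy: 2.5735.

2.5735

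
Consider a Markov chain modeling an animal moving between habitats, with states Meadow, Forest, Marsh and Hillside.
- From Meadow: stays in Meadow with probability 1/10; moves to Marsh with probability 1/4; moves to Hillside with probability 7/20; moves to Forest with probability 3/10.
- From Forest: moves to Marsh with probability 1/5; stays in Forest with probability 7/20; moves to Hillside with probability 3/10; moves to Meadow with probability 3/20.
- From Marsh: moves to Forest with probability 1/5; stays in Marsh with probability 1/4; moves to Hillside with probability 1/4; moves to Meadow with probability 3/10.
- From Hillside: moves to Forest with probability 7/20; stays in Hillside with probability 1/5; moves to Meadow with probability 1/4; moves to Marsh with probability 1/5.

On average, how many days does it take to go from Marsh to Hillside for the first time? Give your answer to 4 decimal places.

3.5115

Let t(s) be the expected number of days to first reach Hillside from state s, with t(Hillside) = 0. Conditioning on the first day:
t(Meadow) = 1 + 0.1·t(Meadow) + 0.3·t(Forest) + 0.25·t(Marsh)
t(Forest) = 1 + 0.15·t(Meadow) + 0.35·t(Forest) + 0.2·t(Marsh)
t(Marsh) = 1 + 0.3·t(Meadow) + 0.2·t(Forest) + 0.25·t(Marsh)
Solving: t(Meadow) = 3.2061, t(Forest) = 3.3588, t(Marsh) = 3.5115.
Expected days from Marsh to Hillside: 3.5115.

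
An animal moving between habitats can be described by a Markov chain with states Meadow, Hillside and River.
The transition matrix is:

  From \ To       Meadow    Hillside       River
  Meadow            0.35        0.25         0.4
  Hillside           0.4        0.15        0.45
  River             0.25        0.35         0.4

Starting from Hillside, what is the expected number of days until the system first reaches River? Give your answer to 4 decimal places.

2.3204

Let t(s) be the expected number of days to first reach River from state s, with t(River) = 0. Conditioning on the first day:
t(Meadow) = 1 + 0.35·t(Meadow) + 0.25·t(Hillside)
t(Hillside) = 1 + 0.4·t(Meadow) + 0.15·t(Hillside)
Solving: t(Meadow) = 2.4309, t(Hillside) = 2.3204.
Expected days from Hillside to River: 2.3204.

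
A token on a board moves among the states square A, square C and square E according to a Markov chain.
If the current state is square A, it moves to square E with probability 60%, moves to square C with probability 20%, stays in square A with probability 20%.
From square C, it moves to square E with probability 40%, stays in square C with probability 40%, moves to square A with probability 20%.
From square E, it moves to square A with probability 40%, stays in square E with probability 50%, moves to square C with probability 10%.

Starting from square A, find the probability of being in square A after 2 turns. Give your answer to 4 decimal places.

Sum over the intermediate state after 1 turn:
P = P(square A→square A)·P(square A→square A) + P(square A→square C)·P(square C→square A) + P(square A→square E)·P(square E→square A)
  = 0.2×0.2 + 0.2×0.2 + 0.6×0.4
  = 0.0400 + 0.0400 + 0.2400 = 0.3200

0.3200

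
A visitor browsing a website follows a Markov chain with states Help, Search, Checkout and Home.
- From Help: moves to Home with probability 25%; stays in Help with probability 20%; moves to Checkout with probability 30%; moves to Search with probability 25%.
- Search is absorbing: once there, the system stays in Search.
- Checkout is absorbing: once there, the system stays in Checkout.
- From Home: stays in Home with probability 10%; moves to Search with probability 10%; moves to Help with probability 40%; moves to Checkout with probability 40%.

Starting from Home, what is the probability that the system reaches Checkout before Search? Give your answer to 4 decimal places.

0.7097

Let h(s) be the probability of absorption at Checkout starting from transient state s. Then h(Checkout) = 1 and h(Search) = 0. By first-step analysis:
h(Help) = 0.2·h(Help) + 0.25·0 + 0.3·1 + 0.25·h(Home)
h(Home) = 0.4·h(Help) + 0.1·0 + 0.4·1 + 0.1·h(Home)
Solving: h(Help) = 0.5968, h(Home) = 0.7097.
Starting from Home, the probability is 0.7097.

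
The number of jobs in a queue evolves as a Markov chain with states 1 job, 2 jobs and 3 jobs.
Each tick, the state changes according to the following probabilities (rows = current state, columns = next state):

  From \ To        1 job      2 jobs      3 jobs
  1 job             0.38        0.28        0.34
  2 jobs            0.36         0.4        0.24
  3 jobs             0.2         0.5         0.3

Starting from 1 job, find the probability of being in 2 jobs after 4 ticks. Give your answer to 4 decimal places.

0.3907

Propagate the distribution vector 4 ticks from 1 job.
After 0 ticks: (1.0000, 0.0000, 0.0000)
After 1 tick: (0.3800, 0.2800, 0.3400)
After 2 ticks: (0.3132, 0.3884, 0.2984)
After 3 ticks: (0.3185, 0.3923, 0.2892)
After 4 ticks: (0.3201, 0.3907, 0.2892)
P(in 2 jobs after 4 ticks) = 0.3907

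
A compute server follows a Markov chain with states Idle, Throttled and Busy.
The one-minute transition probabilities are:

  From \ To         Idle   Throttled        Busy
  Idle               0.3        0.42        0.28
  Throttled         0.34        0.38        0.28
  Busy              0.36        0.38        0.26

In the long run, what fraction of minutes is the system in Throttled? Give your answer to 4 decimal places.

0.3933

Let the stationary distribution be π with π = πP and π_1 + π_2 + π_3 = 1.
π_1 = 0.3·π_1 + 0.34·π_2 + 0.36·π_3
π_2 = 0.42·π_1 + 0.38·π_2 + 0.38·π_3
Solving with the normalization constraint gives π = (0.3322, 0.3933, 0.2745).
So the stationary probability of Throttled is 0.3933.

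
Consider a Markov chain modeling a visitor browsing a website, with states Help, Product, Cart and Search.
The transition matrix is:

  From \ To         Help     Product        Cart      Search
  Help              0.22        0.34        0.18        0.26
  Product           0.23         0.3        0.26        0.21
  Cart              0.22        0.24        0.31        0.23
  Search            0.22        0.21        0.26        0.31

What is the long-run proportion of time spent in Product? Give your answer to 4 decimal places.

0.2710

Let the stationary distribution be π with π = πP and π_1 + π_2 + π_3 + π_4 = 1.
π_1 = 0.22·π_1 + 0.23·π_2 + 0.22·π_3 + 0.22·π_4
π_2 = 0.34·π_1 + 0.3·π_2 + 0.24·π_3 + 0.21·π_4
π_3 = 0.18·π_1 + 0.26·π_2 + 0.31·π_3 + 0.26·π_4
Solving with the normalization constraint gives π = (0.2227, 0.2710, 0.2549, 0.2514).
So the stationary probability of Product is 0.2710.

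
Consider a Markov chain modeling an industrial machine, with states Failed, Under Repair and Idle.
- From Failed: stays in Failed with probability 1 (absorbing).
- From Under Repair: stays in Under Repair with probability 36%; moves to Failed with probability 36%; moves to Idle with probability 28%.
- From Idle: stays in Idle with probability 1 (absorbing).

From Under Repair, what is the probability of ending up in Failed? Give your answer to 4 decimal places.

Let h(s) be the probability of absorption at Failed starting from transient state s. Then h(Failed) = 1 and h(Idle) = 0. By first-step analysis:
h(Under Repair) = 0.36·1 + 0.36·h(Under Repair) + 0.28·0
Solving: h(Under Repair) = 0.5625.
Starting from Under Repair, the probability is 0.5625.

0.5625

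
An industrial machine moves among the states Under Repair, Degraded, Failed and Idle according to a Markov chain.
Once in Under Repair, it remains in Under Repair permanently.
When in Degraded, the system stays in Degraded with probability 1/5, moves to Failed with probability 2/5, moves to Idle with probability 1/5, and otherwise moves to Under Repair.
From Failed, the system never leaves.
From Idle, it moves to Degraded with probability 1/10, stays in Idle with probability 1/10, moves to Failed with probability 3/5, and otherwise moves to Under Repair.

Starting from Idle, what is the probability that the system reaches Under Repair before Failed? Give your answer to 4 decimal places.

Let h(s) be the probability of absorption at Under Repair starting from transient state s. Then h(Under Repair) = 1 and h(Failed) = 0. By first-step analysis:
h(Degraded) = 0.2·1 + 0.2·h(Degraded) + 0.4·0 + 0.2·h(Idle)
h(Idle) = 0.2·1 + 0.1·h(Degraded) + 0.6·0 + 0.1·h(Idle)
Solving: h(Degraded) = 0.3143, h(Idle) = 0.2571.
Starting from Idle, the probability is 0.2571.

0.2571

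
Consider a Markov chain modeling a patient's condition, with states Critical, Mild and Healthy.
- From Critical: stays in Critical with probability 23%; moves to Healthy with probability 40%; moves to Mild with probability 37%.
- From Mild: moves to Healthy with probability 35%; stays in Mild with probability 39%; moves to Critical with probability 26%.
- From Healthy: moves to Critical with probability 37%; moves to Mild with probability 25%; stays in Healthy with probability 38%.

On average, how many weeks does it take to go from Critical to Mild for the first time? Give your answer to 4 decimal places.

Let t(s) be the expected number of weeks to first reach Mild from state s, with t(Mild) = 0. Conditioning on the first week:
t(Critical) = 1 + 0.23·t(Critical) + 0.4·t(Healthy)
t(Healthy) = 1 + 0.37·t(Critical) + 0.38·t(Healthy)
Solving: t(Critical) = 3.0965, t(Healthy) = 3.4608.
Expected weeks from Critical to Mild: 3.0965.

3.0965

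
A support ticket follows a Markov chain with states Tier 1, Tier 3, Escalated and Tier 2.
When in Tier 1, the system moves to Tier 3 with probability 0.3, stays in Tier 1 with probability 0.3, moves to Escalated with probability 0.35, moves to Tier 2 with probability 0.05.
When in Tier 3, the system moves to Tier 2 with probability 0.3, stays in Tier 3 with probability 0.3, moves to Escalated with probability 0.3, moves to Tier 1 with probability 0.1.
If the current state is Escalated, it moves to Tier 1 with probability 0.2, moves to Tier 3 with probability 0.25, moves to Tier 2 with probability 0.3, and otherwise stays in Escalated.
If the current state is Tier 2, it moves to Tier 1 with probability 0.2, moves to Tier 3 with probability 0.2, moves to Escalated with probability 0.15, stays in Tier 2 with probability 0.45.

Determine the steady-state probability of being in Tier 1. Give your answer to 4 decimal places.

Let the stationary distribution be π with π = πP and π_1 + π_2 + π_3 + π_4 = 1.
π_1 = 0.3·π_1 + 0.1·π_2 + 0.2·π_3 + 0.2·π_4
π_2 = 0.3·π_1 + 0.3·π_2 + 0.25·π_3 + 0.2·π_4
π_3 = 0.35·π_1 + 0.3·π_2 + 0.25·π_3 + 0.15·π_4
Solving with the normalization constraint gives π = (0.1936, 0.2578, 0.2526, 0.2960).
So the stationary probability of Tier 1 is 0.1936.

0.1936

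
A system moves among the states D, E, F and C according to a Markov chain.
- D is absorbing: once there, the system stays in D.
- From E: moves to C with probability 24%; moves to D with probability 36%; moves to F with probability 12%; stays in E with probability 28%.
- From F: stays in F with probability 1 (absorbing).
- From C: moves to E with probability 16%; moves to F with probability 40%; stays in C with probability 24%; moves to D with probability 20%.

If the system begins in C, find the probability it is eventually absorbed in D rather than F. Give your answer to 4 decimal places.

0.3962

Let h(s) be the probability of absorption at D starting from transient state s. Then h(D) = 1 and h(F) = 0. By first-step analysis:
h(E) = 0.36·1 + 0.28·h(E) + 0.12·0 + 0.24·h(C)
h(C) = 0.2·1 + 0.16·h(E) + 0.4·0 + 0.24·h(C)
Solving: h(E) = 0.6321, h(C) = 0.3962.
Starting from C, the probability is 0.3962.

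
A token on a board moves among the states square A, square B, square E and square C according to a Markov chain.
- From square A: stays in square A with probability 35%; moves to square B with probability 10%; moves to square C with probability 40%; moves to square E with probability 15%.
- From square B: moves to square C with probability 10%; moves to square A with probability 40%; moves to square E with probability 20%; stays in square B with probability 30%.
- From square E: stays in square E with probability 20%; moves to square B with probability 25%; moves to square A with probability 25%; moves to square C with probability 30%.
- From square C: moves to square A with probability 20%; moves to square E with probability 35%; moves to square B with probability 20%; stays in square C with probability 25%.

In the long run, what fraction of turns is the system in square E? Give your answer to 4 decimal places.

Let the stationary distribution be π with π = πP and π_1 + π_2 + π_3 + π_4 = 1.
π_1 = 0.35·π_1 + 0.4·π_2 + 0.25·π_3 + 0.2·π_4
π_2 = 0.1·π_1 + 0.3·π_2 + 0.25·π_3 + 0.2·π_4
π_3 = 0.15·π_1 + 0.2·π_2 + 0.2·π_3 + 0.35·π_4
Solving with the normalization constraint gives π = (0.2961, 0.2019, 0.2265, 0.2755).
So the stationary probability of square E is 0.2265.

0.2265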